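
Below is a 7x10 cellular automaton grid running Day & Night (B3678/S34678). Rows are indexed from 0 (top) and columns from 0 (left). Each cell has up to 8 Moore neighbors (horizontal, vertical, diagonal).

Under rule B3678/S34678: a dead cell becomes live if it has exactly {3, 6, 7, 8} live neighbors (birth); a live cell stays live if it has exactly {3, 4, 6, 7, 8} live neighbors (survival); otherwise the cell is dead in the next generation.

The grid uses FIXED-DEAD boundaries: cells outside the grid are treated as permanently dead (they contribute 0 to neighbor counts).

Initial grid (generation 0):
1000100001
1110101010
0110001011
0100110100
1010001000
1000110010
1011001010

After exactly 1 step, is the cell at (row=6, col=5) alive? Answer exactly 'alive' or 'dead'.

Simulating step by step:
Generation 0 (given above): 30 live cells
Generation 1: 25 live cells
0001010000
1010000010
0010101010
1101010110
0001001100
0010011000
0100110100

Cell (6,5) at generation 1: 1 -> alive

Answer: alive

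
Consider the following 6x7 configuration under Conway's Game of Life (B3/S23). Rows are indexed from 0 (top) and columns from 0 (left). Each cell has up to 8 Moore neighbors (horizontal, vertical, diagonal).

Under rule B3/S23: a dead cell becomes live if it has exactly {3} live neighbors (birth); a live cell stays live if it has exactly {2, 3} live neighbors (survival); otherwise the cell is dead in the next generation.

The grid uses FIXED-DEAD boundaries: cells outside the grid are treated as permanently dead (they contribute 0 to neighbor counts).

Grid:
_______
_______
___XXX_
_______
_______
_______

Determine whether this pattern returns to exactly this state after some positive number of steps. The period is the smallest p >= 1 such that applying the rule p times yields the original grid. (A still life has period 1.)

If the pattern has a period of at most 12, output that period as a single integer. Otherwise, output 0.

Simulating and comparing each generation to the original:
Gen 0 (original, given above): 3 live cells
Gen 1: 3 live cells, differs from original
Gen 2: 3 live cells, MATCHES original -> period = 2

Answer: 2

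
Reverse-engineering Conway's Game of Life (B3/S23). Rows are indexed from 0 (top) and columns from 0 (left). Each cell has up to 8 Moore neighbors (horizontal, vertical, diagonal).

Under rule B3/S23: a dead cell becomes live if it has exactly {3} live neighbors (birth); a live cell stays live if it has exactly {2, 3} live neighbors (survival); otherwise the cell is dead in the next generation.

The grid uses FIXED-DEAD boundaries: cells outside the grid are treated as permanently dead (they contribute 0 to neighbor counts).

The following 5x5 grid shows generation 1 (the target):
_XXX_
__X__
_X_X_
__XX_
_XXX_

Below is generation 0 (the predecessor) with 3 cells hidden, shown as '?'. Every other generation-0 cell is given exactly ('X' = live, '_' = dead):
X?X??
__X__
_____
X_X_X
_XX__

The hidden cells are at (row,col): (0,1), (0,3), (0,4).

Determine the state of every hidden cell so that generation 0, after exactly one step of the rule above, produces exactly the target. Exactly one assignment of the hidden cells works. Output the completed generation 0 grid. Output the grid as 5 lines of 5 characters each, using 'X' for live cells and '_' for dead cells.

Answer: XXXXX
__X__
_____
X_X_X
_XX__

Derivation:
Hidden generation-0 cells (in order): (0,1), (0,3), (0,4).
A hidden cell only influences target cells in its own 3x3 neighborhood. Try each of the 2^3 = 8 assignments, step the completed generation 0 forward once under B3/S23, and compare with the target:
  (0,1)=_ (0,3)=_ (0,4)=_ -> step gives (0,2)='_' but target has 'X' -> reject
  (0,1)=_ (0,3)=_ (0,4)=X -> step gives (0,2)='_' but target has 'X' -> reject
  (0,1)=_ (0,3)=X (0,4)=_ -> step gives (1,1)='X' but target has '_' -> reject
  (0,1)=_ (0,3)=X (0,4)=X -> step gives (1,1)='X' but target has '_' -> reject
  (0,1)=X (0,3)=_ (0,4)=_ -> step gives (0,3)='_' but target has 'X' -> reject
  (0,1)=X (0,3)=_ (0,4)=X -> step gives (1,3)='X' but target has '_' -> reject
  (0,1)=X (0,3)=X (0,4)=_ -> step gives (1,3)='X' but target has '_' -> reject
  (0,1)=X (0,3)=X (0,4)=X -> step reproduces the target at every cell -> ACCEPT
Unique solution: (0,1)=live, (0,3)=live, (0,4)=live.
Check: live-neighbor counts of every cell in the completed generation 0:
13331
24342
13231
14230
23231
Applying B3/S23 to generation 0 with these counts gives:
_XXX_
__X__
_X_X_
__XX_
_XXX_
which matches the target exactly.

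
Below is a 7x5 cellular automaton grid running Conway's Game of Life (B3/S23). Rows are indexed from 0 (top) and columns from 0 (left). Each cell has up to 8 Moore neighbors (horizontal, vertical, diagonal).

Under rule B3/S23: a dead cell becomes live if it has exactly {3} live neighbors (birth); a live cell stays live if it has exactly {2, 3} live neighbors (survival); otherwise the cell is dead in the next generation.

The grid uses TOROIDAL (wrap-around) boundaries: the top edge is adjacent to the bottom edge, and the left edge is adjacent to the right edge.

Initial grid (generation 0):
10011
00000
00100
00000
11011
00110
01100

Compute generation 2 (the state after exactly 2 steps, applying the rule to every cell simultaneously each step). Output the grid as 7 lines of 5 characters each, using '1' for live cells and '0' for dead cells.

Answer: 00000
01000
01000
00000
00000
00100
00010

Derivation:
Simulating step by step:
Generation 0 (given above): 12 live cells
Generation 1: 18 live cells
11111
00011
00000
11111
11011
00000
11000
Generation 2: 4 live cells
(generation 2 grid is the final answer)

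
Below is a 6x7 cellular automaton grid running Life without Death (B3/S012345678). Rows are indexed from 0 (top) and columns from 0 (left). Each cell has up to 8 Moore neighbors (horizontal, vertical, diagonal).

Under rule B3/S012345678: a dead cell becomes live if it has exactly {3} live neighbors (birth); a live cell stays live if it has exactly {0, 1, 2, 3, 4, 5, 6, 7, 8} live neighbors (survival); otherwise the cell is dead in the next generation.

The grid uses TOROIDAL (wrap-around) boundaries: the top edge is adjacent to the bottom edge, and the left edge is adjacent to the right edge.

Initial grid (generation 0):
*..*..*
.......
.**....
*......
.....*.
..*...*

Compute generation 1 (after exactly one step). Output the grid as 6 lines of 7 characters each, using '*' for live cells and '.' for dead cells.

Simulating step by step:
Generation 0 (given above): 9 live cells
Generation 1: 16 live cells
(generation 1 grid is the final answer)

Answer: *..*..*
***....
.**....
**.....
.....**
*.*..**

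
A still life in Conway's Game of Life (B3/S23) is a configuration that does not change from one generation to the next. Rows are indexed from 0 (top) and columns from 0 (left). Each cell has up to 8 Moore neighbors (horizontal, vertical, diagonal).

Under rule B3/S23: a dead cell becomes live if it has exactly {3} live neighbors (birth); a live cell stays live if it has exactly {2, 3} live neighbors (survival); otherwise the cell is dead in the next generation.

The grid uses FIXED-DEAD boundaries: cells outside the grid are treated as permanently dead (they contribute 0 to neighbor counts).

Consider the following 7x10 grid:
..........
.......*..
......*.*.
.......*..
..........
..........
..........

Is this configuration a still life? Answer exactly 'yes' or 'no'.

Answer: yes

Derivation:
Compute generation 1 and compare to generation 0 (given above):
Generation 1:
..........
.......*..
......*.*.
.......*..
..........
..........
..........
The grids are IDENTICAL -> still life.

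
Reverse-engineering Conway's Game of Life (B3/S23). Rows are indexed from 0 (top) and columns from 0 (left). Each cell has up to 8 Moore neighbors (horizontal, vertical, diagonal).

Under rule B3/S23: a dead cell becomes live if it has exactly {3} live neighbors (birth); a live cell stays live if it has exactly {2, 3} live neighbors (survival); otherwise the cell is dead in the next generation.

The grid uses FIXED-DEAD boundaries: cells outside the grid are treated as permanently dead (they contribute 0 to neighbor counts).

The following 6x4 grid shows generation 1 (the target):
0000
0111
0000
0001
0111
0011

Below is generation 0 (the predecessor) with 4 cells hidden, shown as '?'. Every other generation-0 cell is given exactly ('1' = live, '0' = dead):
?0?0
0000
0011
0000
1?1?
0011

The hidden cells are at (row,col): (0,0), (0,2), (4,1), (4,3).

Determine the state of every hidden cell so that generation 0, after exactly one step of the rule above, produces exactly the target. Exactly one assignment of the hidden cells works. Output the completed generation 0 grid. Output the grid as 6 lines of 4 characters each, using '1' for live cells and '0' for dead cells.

Hidden generation-0 cells (in order): (0,0), (0,2), (4,1), (4,3).
A hidden cell only influences target cells in its own 3x3 neighborhood. Try each of the 2^4 = 16 assignments, step the completed generation 0 forward once under B3/S23, and compare with the target:
  (0,0)=0 (0,2)=0 (4,1)=0 (4,3)=0 -> step gives (1,1)='0' but target has '1' -> reject
  (0,0)=0 (0,2)=0 (4,1)=0 (4,3)=1 -> step gives (1,1)='0' but target has '1' -> reject
  (0,0)=0 (0,2)=0 (4,1)=1 (4,3)=0 -> step gives (1,1)='0' but target has '1' -> reject
  (0,0)=0 (0,2)=0 (4,1)=1 (4,3)=1 -> step gives (1,1)='0' but target has '1' -> reject
  (0,0)=0 (0,2)=1 (4,1)=0 (4,3)=0 -> step gives (1,1)='0' but target has '1' -> reject
  (0,0)=0 (0,2)=1 (4,1)=0 (4,3)=1 -> step gives (1,1)='0' but target has '1' -> reject
  (0,0)=0 (0,2)=1 (4,1)=1 (4,3)=0 -> step gives (1,1)='0' but target has '1' -> reject
  (0,0)=0 (0,2)=1 (4,1)=1 (4,3)=1 -> step gives (1,1)='0' but target has '1' -> reject
  (0,0)=1 (0,2)=0 (4,1)=0 (4,3)=0 -> step gives (1,1)='0' but target has '1' -> reject
  (0,0)=1 (0,2)=0 (4,1)=0 (4,3)=1 -> step gives (1,1)='0' but target has '1' -> reject
  (0,0)=1 (0,2)=0 (4,1)=1 (4,3)=0 -> step gives (1,1)='0' but target has '1' -> reject
  (0,0)=1 (0,2)=0 (4,1)=1 (4,3)=1 -> step gives (1,1)='0' but target has '1' -> reject
  (0,0)=1 (0,2)=1 (4,1)=0 (4,3)=0 -> step gives (3,1)='1' but target has '0' -> reject
  (0,0)=1 (0,2)=1 (4,1)=0 (4,3)=1 -> step gives (3,1)='1' but target has '0' -> reject
  (0,0)=1 (0,2)=1 (4,1)=1 (4,3)=0 -> step reproduces the target at every cell -> ACCEPT
  (0,0)=1 (0,2)=1 (4,1)=1 (4,3)=1 -> step gives (3,3)='0' but target has '1' -> reject
Unique solution: (0,0)=live, (0,2)=live, (4,1)=live, (4,3)=dead.
Check: live-neighbor counts of every cell in the completed generation 0:
0201
1333
0111
2443
1333
2432
Applying B3/S23 to generation 0 with these counts gives:
0000
0111
0000
0001
0111
0011
which matches the target exactly.

Answer: 1010
0000
0011
0000
1110
0011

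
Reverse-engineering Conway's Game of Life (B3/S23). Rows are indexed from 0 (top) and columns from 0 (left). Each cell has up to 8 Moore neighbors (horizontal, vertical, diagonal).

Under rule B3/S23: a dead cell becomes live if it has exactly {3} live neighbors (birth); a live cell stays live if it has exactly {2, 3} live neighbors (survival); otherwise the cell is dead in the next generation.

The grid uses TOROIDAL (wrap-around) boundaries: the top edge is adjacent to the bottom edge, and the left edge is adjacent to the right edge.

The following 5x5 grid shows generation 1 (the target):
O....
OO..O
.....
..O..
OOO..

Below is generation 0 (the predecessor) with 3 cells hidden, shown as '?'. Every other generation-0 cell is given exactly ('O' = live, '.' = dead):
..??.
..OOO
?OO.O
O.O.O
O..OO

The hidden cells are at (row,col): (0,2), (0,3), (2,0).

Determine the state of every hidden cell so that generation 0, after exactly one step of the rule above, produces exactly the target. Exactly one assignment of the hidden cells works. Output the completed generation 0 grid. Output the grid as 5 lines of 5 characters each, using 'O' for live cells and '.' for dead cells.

Answer: ...O.
..OOO
.OO.O
O.O.O
O..OO

Derivation:
Hidden generation-0 cells (in order): (0,2), (0,3), (2,0).
A hidden cell only influences target cells in its own 3x3 neighborhood. Try each of the 2^3 = 8 assignments, step the completed generation 0 forward once under B3/S23, and compare with the target:
  (0,2)=. (0,3)=. (2,0)=. -> step gives (0,2)='O' but target has '.' -> reject
  (0,2)=. (0,3)=. (2,0)=O -> step gives (0,2)='O' but target has '.' -> reject
  (0,2)=. (0,3)=O (2,0)=. -> step reproduces the target at every cell -> ACCEPT
  (0,2)=. (0,3)=O (2,0)=O -> step gives (1,0)='.' but target has 'O' -> reject
  (0,2)=O (0,3)=. (2,0)=. -> step gives (0,1)='O' but target has '.' -> reject
  (0,2)=O (0,3)=. (2,0)=O -> step gives (0,1)='O' but target has '.' -> reject
  (0,2)=O (0,3)=O (2,0)=. -> step gives (0,1)='O' but target has '.' -> reject
  (0,2)=O (0,3)=O (2,0)=O -> step gives (0,1)='O' but target has '.' -> reject
Unique solution: (0,2)=dead, (0,3)=live, (2,0)=dead.
Check: live-neighbor counts of every cell in the completed generation 0:
32456
33453
54474
55365
33345
Applying B3/S23 to generation 0 with these counts gives:
O....
OO..O
.....
..O..
OOO..
which matches the target exactly.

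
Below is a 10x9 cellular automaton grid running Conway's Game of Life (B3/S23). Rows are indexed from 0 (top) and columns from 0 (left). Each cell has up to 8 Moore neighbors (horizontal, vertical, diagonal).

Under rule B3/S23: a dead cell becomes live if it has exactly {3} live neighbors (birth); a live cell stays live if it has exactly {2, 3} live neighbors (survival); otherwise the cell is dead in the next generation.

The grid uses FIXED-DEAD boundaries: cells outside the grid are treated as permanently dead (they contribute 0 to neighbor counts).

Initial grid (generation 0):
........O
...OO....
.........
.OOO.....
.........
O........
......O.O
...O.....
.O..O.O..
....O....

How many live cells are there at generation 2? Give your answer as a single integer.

Answer: 9

Derivation:
Simulating step by step:
Generation 0 (given above): 14 live cells
Generation 1: 10 live cells
.........
.........
....O....
..O......
.OO......
.........
.........
.....O.O.
...OOO...
.....O...
Generation 2: 9 live cells
.........
.........
.........
.OOO.....
.OO......
.........
.........
.....OO..
.....O...
.....O...
Population at generation 2: 9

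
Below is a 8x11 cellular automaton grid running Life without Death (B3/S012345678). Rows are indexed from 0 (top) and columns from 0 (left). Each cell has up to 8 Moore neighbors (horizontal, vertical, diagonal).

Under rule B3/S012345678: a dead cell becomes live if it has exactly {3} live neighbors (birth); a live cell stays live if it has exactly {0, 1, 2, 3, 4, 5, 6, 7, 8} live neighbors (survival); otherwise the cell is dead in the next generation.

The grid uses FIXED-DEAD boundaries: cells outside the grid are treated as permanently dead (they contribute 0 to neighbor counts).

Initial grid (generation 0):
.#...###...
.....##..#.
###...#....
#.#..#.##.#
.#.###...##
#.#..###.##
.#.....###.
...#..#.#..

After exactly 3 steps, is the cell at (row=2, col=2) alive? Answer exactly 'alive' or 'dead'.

Simulating step by step:
Generation 0 (given above): 37 live cells
Generation 1: 47 live cells
.#...###...
#.#..##..#.
###...#.##.
#.#..#.##.#
##.###...##
#.##.###.##
.##..#.####
...#..#.##.
Generation 2: 51 live cells
.#...###...
#.#..##..#.
####..#.###
#.#..#.##.#
##.###...##
#.##.###.##
.##..#.####
..##..#.###
Generation 3: 56 live cells
.#...###...
#.#####..##
#####.#.###
#.#..#.##.#
##.###...##
#.##.###.##
.##..#.####
.###..#.###

Cell (2,2) at generation 3: 1 -> alive

Answer: alive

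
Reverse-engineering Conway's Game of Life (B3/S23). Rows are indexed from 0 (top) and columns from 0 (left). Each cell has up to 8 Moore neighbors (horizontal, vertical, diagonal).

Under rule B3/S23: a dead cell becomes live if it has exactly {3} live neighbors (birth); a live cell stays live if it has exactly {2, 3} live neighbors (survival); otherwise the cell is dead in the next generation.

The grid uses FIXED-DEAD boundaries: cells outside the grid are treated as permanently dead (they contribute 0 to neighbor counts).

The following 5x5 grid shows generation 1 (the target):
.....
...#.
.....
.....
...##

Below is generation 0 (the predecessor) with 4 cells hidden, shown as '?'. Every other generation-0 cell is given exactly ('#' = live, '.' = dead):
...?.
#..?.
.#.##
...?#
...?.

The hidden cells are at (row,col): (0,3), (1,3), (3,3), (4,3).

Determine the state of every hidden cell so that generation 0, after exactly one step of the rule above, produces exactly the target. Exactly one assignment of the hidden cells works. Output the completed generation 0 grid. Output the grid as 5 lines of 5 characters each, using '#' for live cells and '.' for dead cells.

Answer: ...#.
#..#.
.#.##
...##
...#.

Derivation:
Hidden generation-0 cells (in order): (0,3), (1,3), (3,3), (4,3).
A hidden cell only influences target cells in its own 3x3 neighborhood. Try each of the 2^4 = 16 assignments, step the completed generation 0 forward once under B3/S23, and compare with the target:
  (0,3)=. (1,3)=. (3,3)=. (4,3)=. -> step gives (1,3)='.' but target has '#' -> reject
  (0,3)=. (1,3)=. (3,3)=. (4,3)=# -> step gives (1,3)='.' but target has '#' -> reject
  (0,3)=. (1,3)=. (3,3)=# (4,3)=. -> step gives (1,3)='.' but target has '#' -> reject
  (0,3)=. (1,3)=. (3,3)=# (4,3)=# -> step gives (1,3)='.' but target has '#' -> reject
  (0,3)=. (1,3)=# (3,3)=. (4,3)=. -> step gives (1,2)='#' but target has '.' -> reject
  (0,3)=. (1,3)=# (3,3)=. (4,3)=# -> step gives (1,2)='#' but target has '.' -> reject
  (0,3)=. (1,3)=# (3,3)=# (4,3)=. -> step gives (1,2)='#' but target has '.' -> reject
  (0,3)=. (1,3)=# (3,3)=# (4,3)=# -> step gives (1,2)='#' but target has '.' -> reject
  (0,3)=# (1,3)=. (3,3)=. (4,3)=. -> step gives (1,2)='#' but target has '.' -> reject
  (0,3)=# (1,3)=. (3,3)=. (4,3)=# -> step gives (1,2)='#' but target has '.' -> reject
  (0,3)=# (1,3)=. (3,3)=# (4,3)=. -> step gives (1,2)='#' but target has '.' -> reject
  (0,3)=# (1,3)=. (3,3)=# (4,3)=# -> step gives (1,2)='#' but target has '.' -> reject
  (0,3)=# (1,3)=# (3,3)=. (4,3)=. -> step gives (2,2)='#' but target has '.' -> reject
  (0,3)=# (1,3)=# (3,3)=. (4,3)=# -> step gives (2,2)='#' but target has '.' -> reject
  (0,3)=# (1,3)=# (3,3)=# (4,3)=. -> step gives (3,2)='#' but target has '.' -> reject
  (0,3)=# (1,3)=# (3,3)=# (4,3)=# -> step reproduces the target at every cell -> ACCEPT
Unique solution: (0,3)=live, (1,3)=live, (3,3)=live, (4,3)=live.
Check: live-neighbor counts of every cell in the completed generation 0:
11212
12434
21444
11444
00223
Applying B3/S23 to generation 0 with these counts gives:
.....
...#.
.....
.....
...##
which matches the target exactly.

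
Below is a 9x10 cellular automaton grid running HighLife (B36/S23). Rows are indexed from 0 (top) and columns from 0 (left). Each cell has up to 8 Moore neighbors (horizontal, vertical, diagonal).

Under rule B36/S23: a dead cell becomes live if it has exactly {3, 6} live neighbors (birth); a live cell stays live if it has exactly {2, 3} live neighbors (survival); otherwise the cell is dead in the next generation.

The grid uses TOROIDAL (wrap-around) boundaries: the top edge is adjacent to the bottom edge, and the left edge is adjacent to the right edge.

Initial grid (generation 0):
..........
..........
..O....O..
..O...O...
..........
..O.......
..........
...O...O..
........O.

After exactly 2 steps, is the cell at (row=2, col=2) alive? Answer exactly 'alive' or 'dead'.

Answer: dead

Derivation:
Simulating step by step:
Generation 0 (given above): 8 live cells
Generation 1: 0 live cells
..........
..........
..........
..........
..........
..........
..........
..........
..........
Generation 2: 0 live cells
..........
..........
..........
..........
..........
..........
..........
..........
..........

Cell (2,2) at generation 2: 0 -> dead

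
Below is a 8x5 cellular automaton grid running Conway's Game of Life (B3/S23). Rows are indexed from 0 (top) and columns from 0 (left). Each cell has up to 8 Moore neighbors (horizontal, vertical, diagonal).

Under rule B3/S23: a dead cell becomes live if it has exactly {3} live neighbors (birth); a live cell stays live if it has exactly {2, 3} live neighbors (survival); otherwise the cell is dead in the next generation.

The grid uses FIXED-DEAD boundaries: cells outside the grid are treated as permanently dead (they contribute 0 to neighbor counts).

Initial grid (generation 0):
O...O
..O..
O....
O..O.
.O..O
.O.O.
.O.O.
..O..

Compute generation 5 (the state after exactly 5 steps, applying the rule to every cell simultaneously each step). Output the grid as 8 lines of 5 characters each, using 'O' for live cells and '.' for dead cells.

Simulating step by step:
Generation 0 (given above): 13 live cells
Generation 1: 15 live cells
.....
.O...
.O...
OO...
OO.OO
OO.OO
.O.O.
..O..
Generation 2: 9 live cells
.....
.....
.OO..
.....
...OO
.....
OO.OO
..O..
Generation 3: 9 live cells
.....
.....
.....
..OO.
.....
..O..
.OOO.
.OOO.
Generation 4: 7 live cells
.....
.....
.....
.....
..OO.
.OOO.
.....
.O.O.
Generation 5: 6 live cells
(generation 5 grid is the final answer)

Answer: .....
.....
.....
.....
.O.O.
.O.O.
.O.O.
.....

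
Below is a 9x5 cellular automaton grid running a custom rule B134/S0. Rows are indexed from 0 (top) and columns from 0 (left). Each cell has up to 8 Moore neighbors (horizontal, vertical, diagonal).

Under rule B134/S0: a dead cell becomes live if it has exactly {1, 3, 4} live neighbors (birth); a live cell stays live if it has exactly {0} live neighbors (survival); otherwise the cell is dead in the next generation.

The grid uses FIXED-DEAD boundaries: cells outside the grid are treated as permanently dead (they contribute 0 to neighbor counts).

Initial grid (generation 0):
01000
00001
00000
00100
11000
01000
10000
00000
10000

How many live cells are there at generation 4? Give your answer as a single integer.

Answer: 16

Derivation:
Simulating step by step:
Generation 0 (given above): 8 live cells
Generation 1: 21 live cells
11111
11111
01101
01010
00110
10000
00100
00000
11000
Generation 2: 14 live cells
00000
00000
10000
00001
01000
11111
10110
01010
00100
Generation 3: 16 live cells
00000
11000
11011
00111
10111
00000
00001
00000
10001
Generation 4: 16 live cells
00100
00100
00000
10000
11000
10011
00011
11000
11011
Population at generation 4: 16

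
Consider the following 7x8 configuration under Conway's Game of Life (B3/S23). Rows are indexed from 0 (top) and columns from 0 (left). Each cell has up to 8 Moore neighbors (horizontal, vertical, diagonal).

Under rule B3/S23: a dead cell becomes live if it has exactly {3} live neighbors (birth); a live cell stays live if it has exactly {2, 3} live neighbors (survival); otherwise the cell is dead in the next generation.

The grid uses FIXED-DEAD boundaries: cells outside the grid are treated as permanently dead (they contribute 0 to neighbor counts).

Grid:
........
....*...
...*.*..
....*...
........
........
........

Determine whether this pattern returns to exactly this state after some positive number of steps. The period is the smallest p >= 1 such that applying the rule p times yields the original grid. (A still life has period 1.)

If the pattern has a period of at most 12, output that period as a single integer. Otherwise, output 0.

Answer: 1

Derivation:
Simulating and comparing each generation to the original:
Gen 0 (original, given above): 4 live cells
Gen 1: 4 live cells, MATCHES original -> period = 1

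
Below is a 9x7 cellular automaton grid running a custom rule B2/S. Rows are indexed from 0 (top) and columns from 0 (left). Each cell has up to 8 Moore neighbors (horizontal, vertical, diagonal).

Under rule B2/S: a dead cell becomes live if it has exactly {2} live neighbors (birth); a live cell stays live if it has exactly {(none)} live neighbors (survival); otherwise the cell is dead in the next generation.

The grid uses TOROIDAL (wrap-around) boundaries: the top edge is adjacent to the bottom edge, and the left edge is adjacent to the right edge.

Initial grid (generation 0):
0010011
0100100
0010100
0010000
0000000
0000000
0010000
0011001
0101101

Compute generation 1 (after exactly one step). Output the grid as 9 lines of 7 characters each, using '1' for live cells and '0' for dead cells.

Simulating step by step:
Generation 0 (given above): 16 live cells
Generation 1: 5 live cells
(generation 1 grid is the final answer)

Answer: 0000000
1000001
0000010
0100000
0000000
0000000
0100000
0000000
0000000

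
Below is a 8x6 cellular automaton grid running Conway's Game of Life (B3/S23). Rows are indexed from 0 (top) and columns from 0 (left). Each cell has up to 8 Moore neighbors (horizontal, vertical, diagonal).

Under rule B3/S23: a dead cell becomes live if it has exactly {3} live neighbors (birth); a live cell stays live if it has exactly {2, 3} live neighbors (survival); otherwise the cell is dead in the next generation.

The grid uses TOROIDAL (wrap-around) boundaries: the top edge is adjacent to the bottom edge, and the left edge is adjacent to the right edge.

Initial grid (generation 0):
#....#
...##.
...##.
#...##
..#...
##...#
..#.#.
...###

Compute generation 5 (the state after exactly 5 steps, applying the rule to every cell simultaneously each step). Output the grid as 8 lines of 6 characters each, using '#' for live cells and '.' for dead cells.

Simulating step by step:
Generation 0 (given above): 18 live cells
Generation 1: 14 live cells
#.....
...#..
......
....##
....#.
####.#
.##...
#..#..
Generation 2: 13 live cells
......
......
....#.
....##
.##...
#..###
....##
#.#...
Generation 3: 13 live cells
......
......
....##
...###
.##...
####..
.#....
.....#
Generation 4: 10 live cells
......
......
...#.#
#.##.#
.....#
#..#..
.#....
......
Generation 5: 13 live cells
(generation 5 grid is the final answer)

Answer: ......
......
#.##.#
#.##.#
.###.#
#.....
......
......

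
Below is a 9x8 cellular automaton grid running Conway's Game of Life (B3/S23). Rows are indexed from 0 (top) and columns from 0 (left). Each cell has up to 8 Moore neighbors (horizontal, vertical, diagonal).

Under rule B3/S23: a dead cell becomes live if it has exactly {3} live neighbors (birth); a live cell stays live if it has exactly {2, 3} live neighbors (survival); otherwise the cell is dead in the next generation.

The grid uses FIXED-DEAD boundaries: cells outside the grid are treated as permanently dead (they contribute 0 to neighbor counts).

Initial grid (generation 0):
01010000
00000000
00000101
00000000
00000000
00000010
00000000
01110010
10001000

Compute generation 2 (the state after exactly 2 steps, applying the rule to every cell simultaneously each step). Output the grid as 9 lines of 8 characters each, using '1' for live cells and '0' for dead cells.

Simulating step by step:
Generation 0 (given above): 11 live cells
Generation 1: 7 live cells
00000000
00000000
00000000
00000000
00000000
00000000
00100000
01110000
01110000
Generation 2: 5 live cells
(generation 2 grid is the final answer)

Answer: 00000000
00000000
00000000
00000000
00000000
00000000
01110000
00000000
01010000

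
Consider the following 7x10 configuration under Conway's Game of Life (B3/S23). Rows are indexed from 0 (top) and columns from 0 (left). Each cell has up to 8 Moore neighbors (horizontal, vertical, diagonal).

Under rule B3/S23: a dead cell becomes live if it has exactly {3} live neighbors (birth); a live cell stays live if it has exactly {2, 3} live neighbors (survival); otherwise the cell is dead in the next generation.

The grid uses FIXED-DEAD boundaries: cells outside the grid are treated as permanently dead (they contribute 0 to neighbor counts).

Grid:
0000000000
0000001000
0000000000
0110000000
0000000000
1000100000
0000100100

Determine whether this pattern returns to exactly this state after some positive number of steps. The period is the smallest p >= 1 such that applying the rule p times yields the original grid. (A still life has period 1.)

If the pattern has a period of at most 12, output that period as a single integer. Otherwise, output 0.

Answer: 0

Derivation:
Simulating and comparing each generation to the original:
Gen 0 (original, given above): 7 live cells
Gen 1: 1 live cells, differs from original
Gen 2: 0 live cells, differs from original
Gen 3: 0 live cells, differs from original
Gen 4: 0 live cells, differs from original
Gen 5: 0 live cells, differs from original
Gen 6: 0 live cells, differs from original
Gen 7: 0 live cells, differs from original
Gen 8: 0 live cells, differs from original
Gen 9: 0 live cells, differs from original
Gen 10: 0 live cells, differs from original
Gen 11: 0 live cells, differs from original
Gen 12: 0 live cells, differs from original
No period found within 12 steps.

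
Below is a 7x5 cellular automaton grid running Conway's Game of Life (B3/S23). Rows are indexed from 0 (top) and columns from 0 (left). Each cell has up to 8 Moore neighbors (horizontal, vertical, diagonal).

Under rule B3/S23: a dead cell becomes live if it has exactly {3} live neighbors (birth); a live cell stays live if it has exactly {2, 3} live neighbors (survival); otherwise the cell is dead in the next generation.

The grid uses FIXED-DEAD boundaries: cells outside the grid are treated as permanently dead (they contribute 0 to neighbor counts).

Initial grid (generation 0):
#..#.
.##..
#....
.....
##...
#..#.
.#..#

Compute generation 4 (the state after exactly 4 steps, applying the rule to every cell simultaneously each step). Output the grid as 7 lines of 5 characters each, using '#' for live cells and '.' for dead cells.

Simulating step by step:
Generation 0 (given above): 11 live cells
Generation 1: 12 live cells
.##..
###..
.#...
##...
##...
#.#..
.....
Generation 2: 6 live cells
#.#..
#....
.....
..#..
..#..
#....
.....
Generation 3: 3 live cells
.#...
.#...
.....
.....
.#...
.....
.....
Generation 4: 0 live cells
(generation 4 grid is the final answer)

Answer: .....
.....
.....
.....
.....
.....
.....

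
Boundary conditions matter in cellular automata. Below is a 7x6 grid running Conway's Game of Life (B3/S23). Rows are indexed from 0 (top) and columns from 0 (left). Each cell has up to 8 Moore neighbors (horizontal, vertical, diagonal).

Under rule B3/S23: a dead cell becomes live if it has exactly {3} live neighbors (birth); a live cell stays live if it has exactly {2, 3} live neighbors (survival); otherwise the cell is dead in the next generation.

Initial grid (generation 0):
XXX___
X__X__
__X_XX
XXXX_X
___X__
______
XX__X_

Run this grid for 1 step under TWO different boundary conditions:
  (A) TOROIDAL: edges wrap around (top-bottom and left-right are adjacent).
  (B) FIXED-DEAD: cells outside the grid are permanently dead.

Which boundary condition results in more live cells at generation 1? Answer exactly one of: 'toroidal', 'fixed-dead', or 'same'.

Under TOROIDAL boundary, generation 1:
__XX__
X__XX_
______
XX___X
XX_XX_
______
X_X__X
Population = 15

Under FIXED-DEAD boundary, generation 1:
XXX___
X__XX_
X____X
_X___X
_X_XX_
______
______
Population = 13

Comparison: toroidal=15, fixed-dead=13 -> toroidal

Answer: toroidal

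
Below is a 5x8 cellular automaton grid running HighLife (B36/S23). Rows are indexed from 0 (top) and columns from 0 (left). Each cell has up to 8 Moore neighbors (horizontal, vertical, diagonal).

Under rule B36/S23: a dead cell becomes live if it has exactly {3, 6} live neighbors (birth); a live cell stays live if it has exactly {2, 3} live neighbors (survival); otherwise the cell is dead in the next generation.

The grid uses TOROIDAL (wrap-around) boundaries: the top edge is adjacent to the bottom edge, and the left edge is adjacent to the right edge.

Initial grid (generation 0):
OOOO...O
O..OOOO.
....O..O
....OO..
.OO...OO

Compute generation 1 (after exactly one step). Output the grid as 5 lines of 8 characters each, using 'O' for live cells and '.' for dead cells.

Answer: ........
.....OO.
.....O.O
O..OOO.O
....OOOO

Derivation:
Simulating step by step:
Generation 0 (given above): 18 live cells
Generation 1: 13 live cells
(generation 1 grid is the final answer)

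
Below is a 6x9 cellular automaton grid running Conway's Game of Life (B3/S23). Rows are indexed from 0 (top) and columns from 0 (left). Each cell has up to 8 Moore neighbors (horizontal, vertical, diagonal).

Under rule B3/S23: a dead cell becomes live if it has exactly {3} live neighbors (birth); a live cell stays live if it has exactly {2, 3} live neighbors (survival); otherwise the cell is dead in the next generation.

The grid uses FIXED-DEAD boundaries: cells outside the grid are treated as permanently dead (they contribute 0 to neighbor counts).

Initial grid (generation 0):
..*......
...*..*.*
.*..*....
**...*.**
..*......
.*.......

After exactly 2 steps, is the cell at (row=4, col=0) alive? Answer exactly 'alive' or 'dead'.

Answer: alive

Derivation:
Simulating step by step:
Generation 0 (given above): 13 live cells
Generation 1: 14 live cells
.........
..**.....
***.***.*
***......
*.*......
.........
Generation 2: 10 live cells
.........
..****...
*...**...
.....*...
*.*......
.........

Cell (4,0) at generation 2: 1 -> alive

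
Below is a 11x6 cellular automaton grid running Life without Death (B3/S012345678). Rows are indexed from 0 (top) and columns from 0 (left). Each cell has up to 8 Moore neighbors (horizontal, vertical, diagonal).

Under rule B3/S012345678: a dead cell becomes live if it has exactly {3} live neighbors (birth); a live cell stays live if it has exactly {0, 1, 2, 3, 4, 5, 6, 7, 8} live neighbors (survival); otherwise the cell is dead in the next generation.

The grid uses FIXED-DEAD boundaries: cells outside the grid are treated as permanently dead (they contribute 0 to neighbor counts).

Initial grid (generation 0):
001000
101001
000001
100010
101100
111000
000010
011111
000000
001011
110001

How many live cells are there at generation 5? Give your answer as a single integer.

Answer: 49

Derivation:
Simulating step by step:
Generation 0 (given above): 25 live cells
Generation 1: 36 live cells
011000
111001
010011
110110
101100
111000
100011
011111
010000
011011
110011
Generation 2: 47 live cells
111000
111111
010011
110111
101110
111010
100011
111111
110000
011111
111111
Generation 3: 48 live cells
111010
111111
010011
110111
101110
111010
100011
111111
110000
011111
111111
Generation 4: 49 live cells
111011
111111
010011
110111
101110
111010
100011
111111
110000
011111
111111
Generation 5: 49 live cells
111011
111111
010011
110111
101110
111010
100011
111111
110000
011111
111111
Population at generation 5: 49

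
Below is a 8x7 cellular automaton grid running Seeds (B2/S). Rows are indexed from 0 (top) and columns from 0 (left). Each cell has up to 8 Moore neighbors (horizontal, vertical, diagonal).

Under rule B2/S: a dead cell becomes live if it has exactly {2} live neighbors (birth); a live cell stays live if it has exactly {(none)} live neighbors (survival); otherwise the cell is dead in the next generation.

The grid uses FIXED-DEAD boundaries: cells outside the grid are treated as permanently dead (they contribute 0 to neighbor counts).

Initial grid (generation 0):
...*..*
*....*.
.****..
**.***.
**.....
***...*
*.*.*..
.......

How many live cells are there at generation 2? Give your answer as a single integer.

Answer: 11

Derivation:
Simulating step by step:
Generation 0 (given above): 22 live cells
Generation 1: 9 live cells
....**.
......*
......*
.......
......*
.....*.
.....*.
.*.*...
Generation 2: 11 live cells
......*
....*..
.....*.
.....**
.....*.
....*..
..*...*
..*.*..
Population at generation 2: 11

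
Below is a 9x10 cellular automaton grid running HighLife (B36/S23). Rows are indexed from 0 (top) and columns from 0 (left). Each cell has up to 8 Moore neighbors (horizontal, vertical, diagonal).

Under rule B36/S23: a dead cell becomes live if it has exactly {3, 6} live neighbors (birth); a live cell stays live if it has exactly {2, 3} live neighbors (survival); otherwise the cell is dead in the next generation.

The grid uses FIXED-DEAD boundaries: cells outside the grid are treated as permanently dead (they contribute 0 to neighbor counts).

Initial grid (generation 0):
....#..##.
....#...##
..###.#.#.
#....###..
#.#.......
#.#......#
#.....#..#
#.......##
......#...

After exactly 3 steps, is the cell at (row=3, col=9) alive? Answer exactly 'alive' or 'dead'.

Answer: alive

Derivation:
Simulating step by step:
Generation 0 (given above): 27 live cells
Generation 1: 23 live cells
.......###
....#....#
...##.#.##
..#.####..
#.....#...
#.........
#........#
.......###
..........
Generation 2: 21 live cells
........##
...###..#.
.....##.##
....#...#.
.#....##..
##........
.........#
........##
........#.
Generation 3: 23 live cells
....#...##
....###...
...#..#.##
........##
##.....#..
##........
........##
........##
........##

Cell (3,9) at generation 3: 1 -> alive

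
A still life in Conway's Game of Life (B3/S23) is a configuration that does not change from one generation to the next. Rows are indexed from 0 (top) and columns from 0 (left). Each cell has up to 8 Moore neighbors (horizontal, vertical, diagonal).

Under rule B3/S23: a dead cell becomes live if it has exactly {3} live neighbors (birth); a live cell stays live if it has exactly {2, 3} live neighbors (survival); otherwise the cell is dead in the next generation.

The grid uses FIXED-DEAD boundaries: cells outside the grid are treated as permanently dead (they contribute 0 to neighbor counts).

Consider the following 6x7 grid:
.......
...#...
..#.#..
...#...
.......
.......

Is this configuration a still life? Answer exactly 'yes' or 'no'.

Answer: yes

Derivation:
Compute generation 1 and compare to generation 0 (given above):
Generation 1:
.......
...#...
..#.#..
...#...
.......
.......
The grids are IDENTICAL -> still life.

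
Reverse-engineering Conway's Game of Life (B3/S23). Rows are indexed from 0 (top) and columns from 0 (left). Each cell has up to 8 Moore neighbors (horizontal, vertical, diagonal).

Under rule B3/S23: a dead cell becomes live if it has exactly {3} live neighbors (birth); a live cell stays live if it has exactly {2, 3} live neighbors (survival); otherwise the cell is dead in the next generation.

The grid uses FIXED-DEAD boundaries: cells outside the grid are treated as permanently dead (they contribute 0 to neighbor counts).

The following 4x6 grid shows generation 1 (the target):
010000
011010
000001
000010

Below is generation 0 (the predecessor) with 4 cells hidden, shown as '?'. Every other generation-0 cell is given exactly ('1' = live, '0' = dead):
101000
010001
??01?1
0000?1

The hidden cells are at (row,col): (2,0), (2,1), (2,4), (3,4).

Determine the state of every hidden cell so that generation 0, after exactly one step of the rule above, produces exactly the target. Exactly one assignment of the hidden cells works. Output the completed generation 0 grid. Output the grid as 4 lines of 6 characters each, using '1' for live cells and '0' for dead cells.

Hidden generation-0 cells (in order): (2,0), (2,1), (2,4), (3,4).
A hidden cell only influences target cells in its own 3x3 neighborhood. Try each of the 2^4 = 16 assignments, step the completed generation 0 forward once under B3/S23, and compare with the target:
  (2,0)=0 (2,1)=0 (2,4)=0 (3,4)=0 -> step reproduces the target at every cell -> ACCEPT
  (2,0)=0 (2,1)=0 (2,4)=0 (3,4)=1 -> step gives (3,5)='1' but target has '0' -> reject
  (2,0)=0 (2,1)=0 (2,4)=1 (3,4)=0 -> step gives (1,3)='1' but target has '0' -> reject
  (2,0)=0 (2,1)=0 (2,4)=1 (3,4)=1 -> step gives (1,3)='1' but target has '0' -> reject
  (2,0)=0 (2,1)=1 (2,4)=0 (3,4)=0 -> step gives (1,0)='1' but target has '0' -> reject
  (2,0)=0 (2,1)=1 (2,4)=0 (3,4)=1 -> step gives (1,0)='1' but target has '0' -> reject
  (2,0)=0 (2,1)=1 (2,4)=1 (3,4)=0 -> step gives (1,0)='1' but target has '0' -> reject
  (2,0)=0 (2,1)=1 (2,4)=1 (3,4)=1 -> step gives (1,0)='1' but target has '0' -> reject
  (2,0)=1 (2,1)=0 (2,4)=0 (3,4)=0 -> step gives (1,0)='1' but target has '0' -> reject
  (2,0)=1 (2,1)=0 (2,4)=0 (3,4)=1 -> step gives (1,0)='1' but target has '0' -> reject
  (2,0)=1 (2,1)=0 (2,4)=1 (3,4)=0 -> step gives (1,0)='1' but target has '0' -> reject
  (2,0)=1 (2,1)=0 (2,4)=1 (3,4)=1 -> step gives (1,0)='1' but target has '0' -> reject
  (2,0)=1 (2,1)=1 (2,4)=0 (3,4)=0 -> step gives (1,1)='0' but target has '1' -> reject
  (2,0)=1 (2,1)=1 (2,4)=0 (3,4)=1 -> step gives (1,1)='0' but target has '1' -> reject
  (2,0)=1 (2,1)=1 (2,4)=1 (3,4)=0 -> step gives (1,1)='0' but target has '1' -> reject
  (2,0)=1 (2,1)=1 (2,4)=1 (3,4)=1 -> step gives (1,1)='0' but target has '1' -> reject
Unique solution: (2,0)=dead, (2,1)=dead, (2,4)=dead, (3,4)=dead.
Check: live-neighbor counts of every cell in the completed generation 0:
131111
223231
112042
001131
Applying B3/S23 to generation 0 with these counts gives:
010000
011010
000001
000010
which matches the target exactly.

Answer: 101000
010001
000101
000001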